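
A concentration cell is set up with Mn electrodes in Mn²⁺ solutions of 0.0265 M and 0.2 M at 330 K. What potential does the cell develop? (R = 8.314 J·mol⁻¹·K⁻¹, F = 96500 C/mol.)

0.029 V

Both half-cells are Mn²⁺/Mn, so E°_cell = 0. The concentrated side is the cathode; the cell reaction moves Mn²⁺ from high to low concentration with n = 2.
Q = [Mn²⁺]_dilute/[Mn²⁺]_conc = 0.0265/0.2 = 0.132.
E = 0 − (RT/nF) ln Q = −((8.314×330)/(2×96500))(-2.021) = 0.0287 V.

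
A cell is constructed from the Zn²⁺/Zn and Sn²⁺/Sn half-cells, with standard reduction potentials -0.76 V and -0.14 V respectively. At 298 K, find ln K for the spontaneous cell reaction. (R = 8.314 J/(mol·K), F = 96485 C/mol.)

E°_cell = -0.14 − (-0.76) = 0.62 V, with n = 2 electrons transferred.
At equilibrium E = 0, so the Nernst equation gives ln K = nFE°/RT = (2)(96485)(0.62)/((8.314)(298)) = 48.29.

ln K = 48.3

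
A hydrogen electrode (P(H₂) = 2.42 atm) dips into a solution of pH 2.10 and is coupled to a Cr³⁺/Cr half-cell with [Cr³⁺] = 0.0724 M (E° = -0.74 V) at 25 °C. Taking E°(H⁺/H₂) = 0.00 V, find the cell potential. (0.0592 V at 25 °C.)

The hydrogen couple is the cathode, so E°_cell = 0.74 V; n = 6.
[H⁺] = 10^(−2.10) = 0.0079 M, and Q = [Cr³⁺]^2·P(H₂)^3 / [H⁺]^6 = 2.96 × 10^11.
E = E° − (0.0592/6) log Q = 0.74 − (0.0592/6)(11.471) = 0.627 V.

0.63 V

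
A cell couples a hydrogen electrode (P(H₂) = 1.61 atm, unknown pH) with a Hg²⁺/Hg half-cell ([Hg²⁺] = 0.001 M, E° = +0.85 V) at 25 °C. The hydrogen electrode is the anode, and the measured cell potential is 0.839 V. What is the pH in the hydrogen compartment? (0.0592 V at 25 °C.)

E°_cell = 0.85 V and n = 2.
log Q = n(E° − E)/0.0592 = 2×(0.85 − 0.839)/0.0592 = 0.372.
With Q = [H⁺]^2 / ([Hg²⁺]·P(H₂)), solving for [H⁺] gives log[H⁺] = -1.211, so pH = 1.21.

pH = 1.21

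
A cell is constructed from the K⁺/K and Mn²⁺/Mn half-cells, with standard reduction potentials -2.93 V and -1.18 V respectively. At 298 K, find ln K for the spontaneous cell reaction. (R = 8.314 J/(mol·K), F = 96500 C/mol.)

ln K = 136.3

E°_cell = -1.18 − (-2.93) = 1.75 V, with n = 2 electrons transferred.
At equilibrium E = 0, so the Nernst equation gives ln K = nFE°/RT = (2)(96500)(1.75)/((8.314)(298)) = 136.32.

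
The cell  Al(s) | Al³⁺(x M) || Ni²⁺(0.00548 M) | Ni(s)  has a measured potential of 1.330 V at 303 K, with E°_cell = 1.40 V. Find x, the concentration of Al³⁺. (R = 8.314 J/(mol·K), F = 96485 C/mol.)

From the Nernst equation, ln Q = nF(E° − E)/RT = 6×96485×(1.40 − 1.330)/(8.314×303) = 16.086, so Q = 9.69 × 10^6.
With Q = [Al³⁺]^2/[Ni²⁺]^3 and the known concentrations, [Al³⁺]^2 in the numerator gives [Al³⁺] = 1.3 M.

1.3 M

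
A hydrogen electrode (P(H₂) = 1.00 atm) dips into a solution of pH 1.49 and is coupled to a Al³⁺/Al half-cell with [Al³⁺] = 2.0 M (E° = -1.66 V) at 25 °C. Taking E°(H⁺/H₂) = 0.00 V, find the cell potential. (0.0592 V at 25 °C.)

1.57 V

The hydrogen couple is the cathode, so E°_cell = 1.66 V; n = 6.
[H⁺] = 10^(−1.49) = 0.032 M, and Q = [Al³⁺]^2·P(H₂)^3 / [H⁺]^6 = 3.48 × 10^9.
E = E° − (0.0592/6) log Q = 1.66 − (0.0592/6)(9.542) = 1.566 V.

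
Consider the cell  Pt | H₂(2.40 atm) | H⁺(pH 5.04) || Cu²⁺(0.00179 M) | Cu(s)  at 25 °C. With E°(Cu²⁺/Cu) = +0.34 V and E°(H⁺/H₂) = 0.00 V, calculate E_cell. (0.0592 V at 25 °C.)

The Cu²⁺/Cu couple is the cathode, so E°_cell = 0.34 V; n = 2.
[H⁺] = 10^(−5.04) = 9.1 × 10^-6 M, and Q = [H⁺]^2 / ([Cu²⁺]·P(H₂)) = 1.94 × 10^-8.
E = E° − (0.0592/2) log Q = 0.34 − (0.0592/2)(-7.713) = 0.568 V.

0.57 V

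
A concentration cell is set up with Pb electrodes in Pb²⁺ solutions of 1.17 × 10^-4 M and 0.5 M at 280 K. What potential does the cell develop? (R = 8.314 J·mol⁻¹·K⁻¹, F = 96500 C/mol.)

Both half-cells are Pb²⁺/Pb, so E°_cell = 0. The concentrated side is the cathode; the cell reaction moves Pb²⁺ from high to low concentration with n = 2.
Q = [Pb²⁺]_dilute/[Pb²⁺]_conc = 1.17 × 10^-4/0.5 = 2.34 × 10^-4.
E = 0 − (RT/nF) ln Q = −((8.314×280)/(2×96500))(-8.360) = 0.1008 V.

0.10 V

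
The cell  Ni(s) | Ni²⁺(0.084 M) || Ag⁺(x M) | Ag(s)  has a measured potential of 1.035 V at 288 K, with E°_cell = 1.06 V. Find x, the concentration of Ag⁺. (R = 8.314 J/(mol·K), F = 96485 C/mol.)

0.11 M

From the Nernst equation, ln Q = nF(E° − E)/RT = 2×96485×(1.06 − 1.035)/(8.314×288) = 2.015, so Q = 7.50.
With Q = [Ni²⁺]/[Ag⁺]^2 and the known concentrations, [Ag⁺]^2 in the denominator gives [Ag⁺] = 0.11 M.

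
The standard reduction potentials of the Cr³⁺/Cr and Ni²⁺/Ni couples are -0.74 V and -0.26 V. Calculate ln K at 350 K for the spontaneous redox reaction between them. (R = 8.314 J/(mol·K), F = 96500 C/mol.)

E°_cell = -0.26 − (-0.74) = 0.48 V, with n = 6 electrons transferred.
At equilibrium E = 0, so the Nernst equation gives ln K = nFE°/RT = (6)(96500)(0.48)/((8.314)(350)) = 95.51.

ln K = 95.5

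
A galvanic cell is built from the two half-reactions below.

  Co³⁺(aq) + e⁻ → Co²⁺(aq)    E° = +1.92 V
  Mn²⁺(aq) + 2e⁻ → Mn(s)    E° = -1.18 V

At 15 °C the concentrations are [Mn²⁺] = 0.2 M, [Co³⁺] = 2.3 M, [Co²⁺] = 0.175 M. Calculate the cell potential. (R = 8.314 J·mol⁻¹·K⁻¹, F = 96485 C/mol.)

The Co³⁺/Co²⁺ couple has the higher reduction potential and acts as the cathode, so E°_cell = +1.92 − (-1.18) = 3.10 V.
Balancing electrons gives n = 2; the reaction quotient is Q = [Mn²⁺]·[Co²⁺]^2/[Co³⁺]^2 = 0.00116.
E = E° − (RT/nF) ln Q = 3.10 − (8.314×288)/(2×96485) × (-6.761) = 3.100 + 0.084 = 3.184 V.

3.18 V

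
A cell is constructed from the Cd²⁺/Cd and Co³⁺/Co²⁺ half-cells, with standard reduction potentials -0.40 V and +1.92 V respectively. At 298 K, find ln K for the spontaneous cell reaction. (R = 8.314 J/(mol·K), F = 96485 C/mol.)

E°_cell = +1.92 − (-0.40) = 2.32 V, with n = 2 electrons transferred.
At equilibrium E = 0, so the Nernst equation gives ln K = nFE°/RT = (2)(96485)(2.32)/((8.314)(298)) = 180.70.

ln K = 180.7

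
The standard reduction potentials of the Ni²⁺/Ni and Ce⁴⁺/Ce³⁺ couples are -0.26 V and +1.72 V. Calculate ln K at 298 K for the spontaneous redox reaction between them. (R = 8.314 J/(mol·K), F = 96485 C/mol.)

E°_cell = +1.72 − (-0.26) = 1.98 V, with n = 2 electrons transferred.
At equilibrium E = 0, so the Nernst equation gives ln K = nFE°/RT = (2)(96485)(1.98)/((8.314)(298)) = 154.22.

ln K = 154.2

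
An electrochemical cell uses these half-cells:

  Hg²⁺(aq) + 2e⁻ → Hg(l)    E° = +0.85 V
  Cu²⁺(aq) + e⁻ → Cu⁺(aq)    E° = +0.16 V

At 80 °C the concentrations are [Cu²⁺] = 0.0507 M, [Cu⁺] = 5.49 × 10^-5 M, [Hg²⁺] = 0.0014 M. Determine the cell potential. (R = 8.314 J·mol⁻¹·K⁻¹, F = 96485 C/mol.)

The Hg²⁺/Hg couple has the higher reduction potential and acts as the cathode, so E°_cell = +0.85 − (+0.16) = 0.69 V.
Balancing electrons gives n = 2; the reaction quotient is Q = [Cu²⁺]^2/([Cu⁺]^2·[Hg²⁺]) = 6.09 × 10^8.
E = E° − (RT/nF) ln Q = 0.69 − (8.314×353)/(2×96485) × (20.228) = 0.690 − 0.308 = 0.382 V.

0.382 V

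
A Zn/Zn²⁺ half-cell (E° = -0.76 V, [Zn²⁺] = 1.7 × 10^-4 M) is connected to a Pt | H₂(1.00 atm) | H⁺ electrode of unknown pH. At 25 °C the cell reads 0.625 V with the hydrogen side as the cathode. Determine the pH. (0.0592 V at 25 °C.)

pH = 4.17

E°_cell = 0.76 V and n = 2.
log Q = n(E° − E)/0.0592 = 2×(0.76 − 0.625)/0.0592 = 4.561.
With Q = [Zn²⁺]·P(H₂) / [H⁺]^2, solving for [H⁺] gives log[H⁺] = -4.165, so pH = 4.17.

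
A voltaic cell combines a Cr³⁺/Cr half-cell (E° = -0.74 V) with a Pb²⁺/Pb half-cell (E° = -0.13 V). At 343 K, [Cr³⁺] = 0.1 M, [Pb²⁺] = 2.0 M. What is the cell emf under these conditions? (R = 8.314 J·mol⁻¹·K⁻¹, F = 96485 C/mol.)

0.643 V

The Pb²⁺/Pb couple has the higher reduction potential and acts as the cathode, so E°_cell = -0.13 − (-0.74) = 0.61 V.
Balancing electrons gives n = 6; the reaction quotient is Q = [Cr³⁺]^2/[Pb²⁺]^3 = 0.00125.
E = E° − (RT/nF) ln Q = 0.61 − (8.314×343)/(6×96485) × (-6.685) = 0.610 + 0.033 = 0.643 V.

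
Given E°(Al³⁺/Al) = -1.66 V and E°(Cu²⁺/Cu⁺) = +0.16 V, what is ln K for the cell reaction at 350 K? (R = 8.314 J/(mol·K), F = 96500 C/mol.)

ln K = 181.1

E°_cell = +0.16 − (-1.66) = 1.82 V, with n = 3 electrons transferred.
At equilibrium E = 0, so the Nernst equation gives ln K = nFE°/RT = (3)(96500)(1.82)/((8.314)(350)) = 181.07.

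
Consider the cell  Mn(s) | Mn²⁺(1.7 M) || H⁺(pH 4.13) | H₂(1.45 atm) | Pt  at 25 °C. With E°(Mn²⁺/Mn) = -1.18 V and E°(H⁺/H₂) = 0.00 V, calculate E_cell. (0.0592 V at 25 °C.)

0.92 V

The hydrogen couple is the cathode, so E°_cell = 1.18 V; n = 2.
[H⁺] = 10^(−4.13) = 7.4 × 10^-5 M, and Q = [Mn²⁺]·P(H₂) / [H⁺]^2 = 4.49 × 10^8.
E = E° − (0.0592/2) log Q = 1.18 − (0.0592/2)(8.652) = 0.924 V.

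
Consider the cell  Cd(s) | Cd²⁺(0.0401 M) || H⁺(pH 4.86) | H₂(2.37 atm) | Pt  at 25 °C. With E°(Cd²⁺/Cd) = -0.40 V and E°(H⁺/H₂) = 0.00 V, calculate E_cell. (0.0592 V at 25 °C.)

The hydrogen couple is the cathode, so E°_cell = 0.40 V; n = 2.
[H⁺] = 10^(−4.86) = 1.4 × 10^-5 M, and Q = [Cd²⁺]·P(H₂) / [H⁺]^2 = 4.99 × 10^8.
E = E° − (0.0592/2) log Q = 0.40 − (0.0592/2)(8.698) = 0.143 V.

0.14 V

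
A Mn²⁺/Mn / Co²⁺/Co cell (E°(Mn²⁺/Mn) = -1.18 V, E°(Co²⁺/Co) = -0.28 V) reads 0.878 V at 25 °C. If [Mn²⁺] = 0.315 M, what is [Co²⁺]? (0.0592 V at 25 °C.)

From the Nernst equation, log Q = n(E° − E)/0.0592 = 2(0.90 − 0.878)/0.0592 = 0.743, so Q = 5.54.
With Q = [Mn²⁺]/[Co²⁺] and the known concentrations, [Co²⁺] in the denominator gives [Co²⁺] = 0.057 M.

0.057 M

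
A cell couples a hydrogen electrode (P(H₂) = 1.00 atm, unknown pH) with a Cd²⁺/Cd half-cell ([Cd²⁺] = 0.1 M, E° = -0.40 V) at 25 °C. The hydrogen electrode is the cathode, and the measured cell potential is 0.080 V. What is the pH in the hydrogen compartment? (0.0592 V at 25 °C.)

pH = 5.91

E°_cell = 0.40 V and n = 2.
log Q = n(E° − E)/0.0592 = 2×(0.40 − 0.080)/0.0592 = 10.811.
With Q = [Cd²⁺]·P(H₂) / [H⁺]^2, solving for [H⁺] gives log[H⁺] = -5.905, so pH = 5.91.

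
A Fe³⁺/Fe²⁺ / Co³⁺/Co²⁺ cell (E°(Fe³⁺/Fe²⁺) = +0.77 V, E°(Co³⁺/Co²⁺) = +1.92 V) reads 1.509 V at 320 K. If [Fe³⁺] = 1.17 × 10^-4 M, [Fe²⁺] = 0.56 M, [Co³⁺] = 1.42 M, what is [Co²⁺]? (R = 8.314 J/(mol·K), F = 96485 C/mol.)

0.015 M

From the Nernst equation, ln Q = nF(E° − E)/RT = 1×96485×(1.15 − 1.509)/(8.314×320) = -13.019, so Q = 2.22 × 10^-6.
With Q = [Fe³⁺]·[Co²⁺]/([Fe²⁺]·[Co³⁺]) and the known concentrations, [Co²⁺] in the numerator gives [Co²⁺] = 0.015 M.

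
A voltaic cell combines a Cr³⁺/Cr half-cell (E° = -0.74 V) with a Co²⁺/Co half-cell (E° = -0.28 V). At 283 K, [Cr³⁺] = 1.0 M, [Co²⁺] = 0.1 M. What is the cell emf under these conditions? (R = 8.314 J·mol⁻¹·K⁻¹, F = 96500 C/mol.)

0.432 V

The Co²⁺/Co couple has the higher reduction potential and acts as the cathode, so E°_cell = -0.28 − (-0.74) = 0.46 V.
Balancing electrons gives n = 6; the reaction quotient is Q = [Cr³⁺]^2/[Co²⁺]^3 = 1000.
E = E° − (RT/nF) ln Q = 0.46 − (8.314×283)/(6×96500) × (6.908) = 0.460 − 0.028 = 0.432 V.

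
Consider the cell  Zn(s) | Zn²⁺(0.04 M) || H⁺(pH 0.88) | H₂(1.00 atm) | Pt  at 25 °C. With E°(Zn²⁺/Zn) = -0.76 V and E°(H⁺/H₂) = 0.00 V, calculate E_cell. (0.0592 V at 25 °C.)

0.75 V

The hydrogen couple is the cathode, so E°_cell = 0.76 V; n = 2.
[H⁺] = 10^(−0.88) = 0.13 M, and Q = [Zn²⁺]·P(H₂) / [H⁺]^2 = 2.30.
E = E° − (0.0592/2) log Q = 0.76 − (0.0592/2)(0.362) = 0.749 V.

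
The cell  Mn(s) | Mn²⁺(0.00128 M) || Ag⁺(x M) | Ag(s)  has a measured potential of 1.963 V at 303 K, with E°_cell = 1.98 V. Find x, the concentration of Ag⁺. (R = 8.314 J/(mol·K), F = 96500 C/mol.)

0.019 M

From the Nernst equation, ln Q = nF(E° − E)/RT = 2×96500×(1.98 − 1.963)/(8.314×303) = 1.302, so Q = 3.68.
With Q = [Mn²⁺]/[Ag⁺]^2 and the known concentrations, [Ag⁺]^2 in the denominator gives [Ag⁺] = 0.019 M.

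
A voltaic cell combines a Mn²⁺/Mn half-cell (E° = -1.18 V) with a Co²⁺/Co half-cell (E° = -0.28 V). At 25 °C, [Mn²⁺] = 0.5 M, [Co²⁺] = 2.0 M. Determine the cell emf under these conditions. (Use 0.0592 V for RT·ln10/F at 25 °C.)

The Co²⁺/Co couple has the higher reduction potential and acts as the cathode, so E°_cell = -0.28 − (-1.18) = 0.90 V.
Balancing electrons gives n = 2; the reaction quotient is Q = [Mn²⁺]/[Co²⁺] = 0.250.
At 25 °C, E = E° − (0.0592/n) log Q = 0.90 − (0.0592/2)(-0.602) = 0.900 + 0.018 = 0.918 V.

0.918 V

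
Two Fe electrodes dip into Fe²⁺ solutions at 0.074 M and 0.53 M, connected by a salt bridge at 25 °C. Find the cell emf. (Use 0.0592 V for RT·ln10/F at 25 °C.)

Both half-cells are Fe²⁺/Fe, so E°_cell = 0. The concentrated side is the cathode; the cell reaction moves Fe²⁺ from high to low concentration with n = 2.
Q = [Fe²⁺]_dilute/[Fe²⁺]_conc = 0.074/0.53 = 0.140.
E = 0 − (0.0592/2) log Q = −(0.0592/2)(-0.855) = 0.0253 V.

0.025 V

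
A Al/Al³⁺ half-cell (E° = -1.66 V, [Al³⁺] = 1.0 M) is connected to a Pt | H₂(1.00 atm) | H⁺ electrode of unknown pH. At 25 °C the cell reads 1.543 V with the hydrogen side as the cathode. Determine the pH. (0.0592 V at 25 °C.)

pH = 1.98

E°_cell = 1.66 V and n = 6.
log Q = n(E° − E)/0.0592 = 6×(1.66 − 1.543)/0.0592 = 11.858.
With Q = [Al³⁺]^2·P(H₂)^3 / [H⁺]^6, solving for [H⁺] gives log[H⁺] = -1.976, so pH = 1.98.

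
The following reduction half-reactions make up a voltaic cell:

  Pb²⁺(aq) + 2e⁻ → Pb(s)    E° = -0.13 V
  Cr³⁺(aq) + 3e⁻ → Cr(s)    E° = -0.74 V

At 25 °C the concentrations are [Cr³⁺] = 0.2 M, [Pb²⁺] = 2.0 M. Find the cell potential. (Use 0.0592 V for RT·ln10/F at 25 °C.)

The Pb²⁺/Pb couple has the higher reduction potential and acts as the cathode, so E°_cell = -0.13 − (-0.74) = 0.61 V.
Balancing electrons gives n = 6; the reaction quotient is Q = [Cr³⁺]^2/[Pb²⁺]^3 = 0.00500.
At 25 °C, E = E° − (0.0592/n) log Q = 0.61 − (0.0592/6)(-2.301) = 0.610 + 0.023 = 0.633 V.

0.633 V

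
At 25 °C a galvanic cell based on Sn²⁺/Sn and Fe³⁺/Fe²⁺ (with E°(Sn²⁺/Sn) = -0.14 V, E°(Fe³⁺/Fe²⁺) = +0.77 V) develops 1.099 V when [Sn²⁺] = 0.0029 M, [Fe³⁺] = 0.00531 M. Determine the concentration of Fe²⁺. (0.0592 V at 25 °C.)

6.3 × 10^-5 M

From the Nernst equation, log Q = n(E° − E)/0.0592 = 2(0.91 − 1.099)/0.0592 = -6.385, so Q = 4.12 × 10^-7.
With Q = [Sn²⁺]·[Fe²⁺]^2/[Fe³⁺]^2 and the known concentrations, [Fe²⁺]^2 in the numerator gives [Fe²⁺] = 6.3 × 10^-5 M.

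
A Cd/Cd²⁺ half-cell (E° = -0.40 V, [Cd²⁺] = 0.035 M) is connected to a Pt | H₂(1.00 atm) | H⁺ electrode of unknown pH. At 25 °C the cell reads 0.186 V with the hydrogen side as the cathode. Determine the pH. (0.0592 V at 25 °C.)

pH = 4.34

E°_cell = 0.40 V and n = 2.
log Q = n(E° − E)/0.0592 = 2×(0.40 − 0.186)/0.0592 = 7.230.
With Q = [Cd²⁺]·P(H₂) / [H⁺]^2, solving for [H⁺] gives log[H⁺] = -4.343, so pH = 4.34.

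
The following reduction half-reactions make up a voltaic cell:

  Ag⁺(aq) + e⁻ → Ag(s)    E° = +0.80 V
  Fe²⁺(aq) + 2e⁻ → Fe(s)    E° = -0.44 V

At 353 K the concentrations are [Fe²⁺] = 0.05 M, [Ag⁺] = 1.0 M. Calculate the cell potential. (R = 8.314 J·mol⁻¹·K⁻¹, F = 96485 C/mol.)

1.29 V

The Ag⁺/Ag couple has the higher reduction potential and acts as the cathode, so E°_cell = +0.80 − (-0.44) = 1.24 V.
Balancing electrons gives n = 2; the reaction quotient is Q = [Fe²⁺]/[Ag⁺]^2 = 0.0500.
E = E° − (RT/nF) ln Q = 1.24 − (8.314×353)/(2×96485) × (-2.996) = 1.240 + 0.046 = 1.286 V.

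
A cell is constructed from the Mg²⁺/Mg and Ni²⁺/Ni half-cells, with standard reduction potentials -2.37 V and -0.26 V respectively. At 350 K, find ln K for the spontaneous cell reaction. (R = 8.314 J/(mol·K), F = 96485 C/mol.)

E°_cell = -0.26 − (-2.37) = 2.11 V, with n = 2 electrons transferred.
At equilibrium E = 0, so the Nernst equation gives ln K = nFE°/RT = (2)(96485)(2.11)/((8.314)(350)) = 139.92.

ln K = 139.9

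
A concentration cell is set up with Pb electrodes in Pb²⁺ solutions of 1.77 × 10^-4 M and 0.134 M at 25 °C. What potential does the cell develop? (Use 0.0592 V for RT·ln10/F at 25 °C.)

0.085 V

Both half-cells are Pb²⁺/Pb, so E°_cell = 0. The concentrated side is the cathode; the cell reaction moves Pb²⁺ from high to low concentration with n = 2.
Q = [Pb²⁺]_dilute/[Pb²⁺]_conc = 1.77 × 10^-4/0.134 = 0.00132.
E = 0 − (0.0592/2) log Q = −(0.0592/2)(-2.879) = 0.0852 V.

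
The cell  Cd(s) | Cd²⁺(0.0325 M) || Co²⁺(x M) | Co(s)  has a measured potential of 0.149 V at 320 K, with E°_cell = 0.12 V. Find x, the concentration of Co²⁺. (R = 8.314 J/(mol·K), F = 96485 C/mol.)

From the Nernst equation, ln Q = nF(E° − E)/RT = 2×96485×(0.12 − 0.149)/(8.314×320) = -2.103, so Q = 0.122.
With Q = [Cd²⁺]/[Co²⁺] and the known concentrations, [Co²⁺] in the denominator gives [Co²⁺] = 0.27 M.

0.27 M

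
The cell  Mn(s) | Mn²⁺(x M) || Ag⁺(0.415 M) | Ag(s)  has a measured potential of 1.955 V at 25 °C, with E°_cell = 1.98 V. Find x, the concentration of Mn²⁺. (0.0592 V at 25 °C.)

From the Nernst equation, log Q = n(E° − E)/0.0592 = 2(1.98 − 1.955)/0.0592 = 0.845, so Q = 6.99.
With Q = [Mn²⁺]/[Ag⁺]^2 and the known concentrations, [Mn²⁺] in the numerator gives [Mn²⁺] = 1.2 M.

1.2 M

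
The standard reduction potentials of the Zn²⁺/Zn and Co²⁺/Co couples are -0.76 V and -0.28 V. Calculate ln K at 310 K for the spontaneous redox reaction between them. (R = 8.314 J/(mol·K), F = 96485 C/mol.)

E°_cell = -0.28 − (-0.76) = 0.48 V, with n = 2 electrons transferred.
At equilibrium E = 0, so the Nernst equation gives ln K = nFE°/RT = (2)(96485)(0.48)/((8.314)(310)) = 35.94.

ln K = 35.9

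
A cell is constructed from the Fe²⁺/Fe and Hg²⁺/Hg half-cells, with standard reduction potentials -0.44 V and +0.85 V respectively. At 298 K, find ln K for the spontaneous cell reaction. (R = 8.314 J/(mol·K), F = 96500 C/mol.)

ln K = 100.5

E°_cell = +0.85 − (-0.44) = 1.29 V, with n = 2 electrons transferred.
At equilibrium E = 0, so the Nernst equation gives ln K = nFE°/RT = (2)(96500)(1.29)/((8.314)(298)) = 100.49.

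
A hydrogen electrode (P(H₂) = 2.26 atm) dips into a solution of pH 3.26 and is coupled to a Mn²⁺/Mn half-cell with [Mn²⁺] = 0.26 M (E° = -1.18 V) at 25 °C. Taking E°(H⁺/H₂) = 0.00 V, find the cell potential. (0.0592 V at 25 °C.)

The hydrogen couple is the cathode, so E°_cell = 1.18 V; n = 2.
[H⁺] = 10^(−3.26) = 5.5 × 10^-4 M, and Q = [Mn²⁺]·P(H₂) / [H⁺]^2 = 1.95 × 10^6.
E = E° − (0.0592/2) log Q = 1.18 − (0.0592/2)(6.289) = 0.994 V.

0.99 V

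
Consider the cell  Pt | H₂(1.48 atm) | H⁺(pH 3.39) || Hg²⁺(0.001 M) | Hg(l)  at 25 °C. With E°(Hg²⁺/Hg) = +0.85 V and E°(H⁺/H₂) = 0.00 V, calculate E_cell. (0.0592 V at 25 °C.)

0.97 V

The Hg²⁺/Hg couple is the cathode, so E°_cell = 0.85 V; n = 2.
[H⁺] = 10^(−3.39) = 4.1 × 10^-4 M, and Q = [H⁺]^2 / ([Hg²⁺]·P(H₂)) = 1.12 × 10^-4.
E = E° − (0.0592/2) log Q = 0.85 − (0.0592/2)(-3.950) = 0.967 V.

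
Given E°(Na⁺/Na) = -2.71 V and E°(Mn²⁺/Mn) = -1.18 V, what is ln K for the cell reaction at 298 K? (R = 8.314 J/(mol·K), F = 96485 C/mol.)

E°_cell = -1.18 − (-2.71) = 1.53 V, with n = 2 electrons transferred.
At equilibrium E = 0, so the Nernst equation gives ln K = nFE°/RT = (2)(96485)(1.53)/((8.314)(298)) = 119.17.

ln K = 119.2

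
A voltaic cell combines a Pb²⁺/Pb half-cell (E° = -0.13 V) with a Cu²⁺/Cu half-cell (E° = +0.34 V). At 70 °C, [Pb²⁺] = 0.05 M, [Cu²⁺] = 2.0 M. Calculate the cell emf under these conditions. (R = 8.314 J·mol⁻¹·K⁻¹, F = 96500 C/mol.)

The Cu²⁺/Cu couple has the higher reduction potential and acts as the cathode, so E°_cell = +0.34 − (-0.13) = 0.47 V.
Balancing electrons gives n = 2; the reaction quotient is Q = [Pb²⁺]/[Cu²⁺] = 0.0250.
E = E° − (RT/nF) ln Q = 0.47 − (8.314×343)/(2×96500) × (-3.689) = 0.470 + 0.055 = 0.525 V.

0.525 V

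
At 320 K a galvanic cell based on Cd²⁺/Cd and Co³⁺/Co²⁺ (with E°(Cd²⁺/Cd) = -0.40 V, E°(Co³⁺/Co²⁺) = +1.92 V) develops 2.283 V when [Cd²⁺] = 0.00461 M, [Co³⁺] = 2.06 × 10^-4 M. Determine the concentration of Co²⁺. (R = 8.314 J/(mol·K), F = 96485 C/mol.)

From the Nernst equation, ln Q = nF(E° − E)/RT = 2×96485×(2.32 − 2.283)/(8.314×320) = 2.684, so Q = 14.6.
With Q = [Cd²⁺]·[Co²⁺]^2/[Co³⁺]^2 and the known concentrations, [Co²⁺]^2 in the numerator gives [Co²⁺] = 0.012 M.

0.012 M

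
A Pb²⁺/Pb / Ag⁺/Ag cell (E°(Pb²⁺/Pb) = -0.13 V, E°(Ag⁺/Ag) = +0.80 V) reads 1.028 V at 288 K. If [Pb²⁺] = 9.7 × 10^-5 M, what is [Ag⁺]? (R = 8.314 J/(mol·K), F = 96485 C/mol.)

0.51 M

From the Nernst equation, ln Q = nF(E° − E)/RT = 2×96485×(0.93 − 1.028)/(8.314×288) = -7.898, so Q = 3.72 × 10^-4.
With Q = [Pb²⁺]/[Ag⁺]^2 and the known concentrations, [Ag⁺]^2 in the denominator gives [Ag⁺] = 0.51 M.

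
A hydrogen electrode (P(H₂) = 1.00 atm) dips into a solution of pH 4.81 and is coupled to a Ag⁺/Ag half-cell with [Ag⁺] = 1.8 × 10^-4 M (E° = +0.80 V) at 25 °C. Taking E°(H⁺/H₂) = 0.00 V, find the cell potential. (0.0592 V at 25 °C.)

The Ag⁺/Ag couple is the cathode, so E°_cell = 0.80 V; n = 2.
[H⁺] = 10^(−4.81) = 1.5 × 10^-5 M, and Q = [H⁺]^2 / ([Ag⁺]^2·P(H₂)) = 0.00740.
E = E° − (0.0592/2) log Q = 0.80 − (0.0592/2)(-2.131) = 0.863 V.

0.86 V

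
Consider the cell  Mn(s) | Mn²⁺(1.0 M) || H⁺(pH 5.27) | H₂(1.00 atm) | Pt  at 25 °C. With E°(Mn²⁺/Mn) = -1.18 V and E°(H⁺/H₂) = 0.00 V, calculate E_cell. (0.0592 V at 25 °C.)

0.87 V

The hydrogen couple is the cathode, so E°_cell = 1.18 V; n = 2.
[H⁺] = 10^(−5.27) = 5.4 × 10^-6 M, and Q = [Mn²⁺]·P(H₂) / [H⁺]^2 = 3.47 × 10^10.
E = E° − (0.0592/2) log Q = 1.18 − (0.0592/2)(10.540) = 0.868 V.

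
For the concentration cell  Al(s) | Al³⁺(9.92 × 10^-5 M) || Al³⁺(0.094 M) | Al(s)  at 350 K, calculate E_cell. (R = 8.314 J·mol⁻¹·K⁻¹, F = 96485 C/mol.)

0.069 V

Both half-cells are Al³⁺/Al, so E°_cell = 0. The concentrated side is the cathode; the cell reaction moves Al³⁺ from high to low concentration with n = 3.
Q = [Al³⁺]_dilute/[Al³⁺]_conc = 9.92 × 10^-5/0.094 = 0.00106.
E = 0 − (RT/nF) ln Q = −((8.314×350)/(3×96485))(-6.854) = 0.0689 V.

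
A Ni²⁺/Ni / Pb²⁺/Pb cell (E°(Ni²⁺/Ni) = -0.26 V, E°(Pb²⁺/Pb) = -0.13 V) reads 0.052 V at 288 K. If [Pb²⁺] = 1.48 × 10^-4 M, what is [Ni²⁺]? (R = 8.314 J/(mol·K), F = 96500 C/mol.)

From the Nernst equation, ln Q = nF(E° − E)/RT = 2×96500×(0.13 − 0.052)/(8.314×288) = 6.287, so Q = 538.
With Q = [Ni²⁺]/[Pb²⁺] and the known concentrations, [Ni²⁺] in the numerator gives [Ni²⁺] = 0.08 M.

0.08 M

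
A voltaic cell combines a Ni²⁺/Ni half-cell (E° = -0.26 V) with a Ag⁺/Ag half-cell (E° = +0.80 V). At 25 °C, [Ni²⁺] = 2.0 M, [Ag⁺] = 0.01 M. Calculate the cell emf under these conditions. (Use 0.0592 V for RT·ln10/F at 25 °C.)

The Ag⁺/Ag couple has the higher reduction potential and acts as the cathode, so E°_cell = +0.80 − (-0.26) = 1.06 V.
Balancing electrons gives n = 2; the reaction quotient is Q = [Ni²⁺]/[Ag⁺]^2 = 2 × 10^4.
At 25 °C, E = E° − (0.0592/n) log Q = 1.06 − (0.0592/2)(4.301) = 1.060 − 0.127 = 0.933 V.

0.933 V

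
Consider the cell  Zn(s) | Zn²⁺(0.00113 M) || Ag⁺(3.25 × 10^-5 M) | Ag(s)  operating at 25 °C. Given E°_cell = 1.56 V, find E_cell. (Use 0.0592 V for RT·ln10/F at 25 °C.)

1.38 V

Balancing electrons gives n = 2; the reaction quotient is Q = [Zn²⁺]/[Ag⁺]^2 = 1.07 × 10^6.
At 25 °C, E = E° − (0.0592/n) log Q = 1.56 − (0.0592/2)(6.029) = 1.560 − 0.178 = 1.382 V.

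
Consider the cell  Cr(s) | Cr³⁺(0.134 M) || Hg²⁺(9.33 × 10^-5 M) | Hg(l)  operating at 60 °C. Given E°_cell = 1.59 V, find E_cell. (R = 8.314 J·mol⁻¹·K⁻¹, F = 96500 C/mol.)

Balancing electrons gives n = 6; the reaction quotient is Q = [Cr³⁺]^2/[Hg²⁺]^3 = 2.21 × 10^10.
E = E° − (RT/nF) ln Q = 1.59 − (8.314×333)/(6×96500) × (23.819) = 1.590 − 0.114 = 1.476 V.

1.48 V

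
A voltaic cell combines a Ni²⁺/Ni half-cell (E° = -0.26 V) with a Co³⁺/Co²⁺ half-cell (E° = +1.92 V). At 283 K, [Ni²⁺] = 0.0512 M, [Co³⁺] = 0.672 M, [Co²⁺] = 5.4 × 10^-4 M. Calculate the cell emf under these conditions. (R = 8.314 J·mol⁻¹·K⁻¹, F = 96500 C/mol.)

2.39 V

The Co³⁺/Co²⁺ couple has the higher reduction potential and acts as the cathode, so E°_cell = +1.92 − (-0.26) = 2.18 V.
Balancing electrons gives n = 2; the reaction quotient is Q = [Ni²⁺]·[Co²⁺]^2/[Co³⁺]^2 = 3.31 × 10^-8.
E = E° − (RT/nF) ln Q = 2.18 − (8.314×283)/(2×96500) × (-17.225) = 2.180 + 0.210 = 2.390 V.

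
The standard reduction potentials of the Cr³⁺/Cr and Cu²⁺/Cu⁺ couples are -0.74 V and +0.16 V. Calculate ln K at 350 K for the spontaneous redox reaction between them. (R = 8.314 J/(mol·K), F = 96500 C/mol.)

E°_cell = +0.16 − (-0.74) = 0.90 V, with n = 3 electrons transferred.
At equilibrium E = 0, so the Nernst equation gives ln K = nFE°/RT = (3)(96500)(0.90)/((8.314)(350)) = 89.54.

ln K = 89.5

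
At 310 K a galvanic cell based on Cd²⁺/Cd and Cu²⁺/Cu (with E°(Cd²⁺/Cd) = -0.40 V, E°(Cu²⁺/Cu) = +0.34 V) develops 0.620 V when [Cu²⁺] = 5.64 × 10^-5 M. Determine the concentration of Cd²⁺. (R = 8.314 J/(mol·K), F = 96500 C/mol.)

0.45 M

From the Nernst equation, ln Q = nF(E° − E)/RT = 2×96500×(0.74 − 0.620)/(8.314×310) = 8.986, so Q = 7990.
With Q = [Cd²⁺]/[Cu²⁺] and the known concentrations, [Cd²⁺] in the numerator gives [Cd²⁺] = 0.45 M.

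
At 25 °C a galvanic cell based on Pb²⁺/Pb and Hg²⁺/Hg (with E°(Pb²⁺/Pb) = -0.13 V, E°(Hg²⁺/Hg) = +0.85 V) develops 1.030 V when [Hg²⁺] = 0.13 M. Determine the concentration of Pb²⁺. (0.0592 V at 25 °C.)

0.0027 M

From the Nernst equation, log Q = n(E° − E)/0.0592 = 2(0.98 − 1.030)/0.0592 = -1.689, so Q = 0.0205.
With Q = [Pb²⁺]/[Hg²⁺] and the known concentrations, [Pb²⁺] in the numerator gives [Pb²⁺] = 0.0027 M.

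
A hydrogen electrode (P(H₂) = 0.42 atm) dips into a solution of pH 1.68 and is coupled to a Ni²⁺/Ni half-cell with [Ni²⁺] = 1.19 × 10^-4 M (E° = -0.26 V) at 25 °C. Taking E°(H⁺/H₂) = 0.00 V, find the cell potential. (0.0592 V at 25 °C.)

The hydrogen couple is the cathode, so E°_cell = 0.26 V; n = 2.
[H⁺] = 10^(−1.68) = 0.021 M, and Q = [Ni²⁺]·P(H₂) / [H⁺]^2 = 0.114.
E = E° − (0.0592/2) log Q = 0.26 − (0.0592/2)(-0.941) = 0.288 V.

0.29 V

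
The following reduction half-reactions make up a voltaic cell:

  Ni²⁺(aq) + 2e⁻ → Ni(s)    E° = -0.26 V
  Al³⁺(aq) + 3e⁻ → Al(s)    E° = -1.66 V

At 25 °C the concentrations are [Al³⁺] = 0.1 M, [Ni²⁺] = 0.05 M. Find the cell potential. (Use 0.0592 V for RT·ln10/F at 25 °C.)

1.38 V

The Ni²⁺/Ni couple has the higher reduction potential and acts as the cathode, so E°_cell = -0.26 − (-1.66) = 1.40 V.
Balancing electrons gives n = 6; the reaction quotient is Q = [Al³⁺]^2/[Ni²⁺]^3 = 80.0.
At 25 °C, E = E° − (0.0592/n) log Q = 1.40 − (0.0592/6)(1.903) = 1.400 − 0.019 = 1.381 V.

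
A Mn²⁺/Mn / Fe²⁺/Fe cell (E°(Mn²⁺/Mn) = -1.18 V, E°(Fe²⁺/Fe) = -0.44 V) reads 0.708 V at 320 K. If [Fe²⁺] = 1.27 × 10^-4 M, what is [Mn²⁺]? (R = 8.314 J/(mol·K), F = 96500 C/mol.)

From the Nernst equation, ln Q = nF(E° − E)/RT = 2×96500×(0.74 − 0.708)/(8.314×320) = 2.321, so Q = 10.2.
With Q = [Mn²⁺]/[Fe²⁺] and the known concentrations, [Mn²⁺] in the numerator gives [Mn²⁺] = 0.0013 M.

0.0013 M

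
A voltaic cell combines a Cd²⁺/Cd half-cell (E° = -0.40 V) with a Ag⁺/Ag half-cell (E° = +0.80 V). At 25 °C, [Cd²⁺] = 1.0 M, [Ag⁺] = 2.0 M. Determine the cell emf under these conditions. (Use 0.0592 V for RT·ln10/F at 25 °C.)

The Ag⁺/Ag couple has the higher reduction potential and acts as the cathode, so E°_cell = +0.80 − (-0.40) = 1.20 V.
Balancing electrons gives n = 2; the reaction quotient is Q = [Cd²⁺]/[Ag⁺]^2 = 0.250.
At 25 °C, E = E° − (0.0592/n) log Q = 1.20 − (0.0592/2)(-0.602) = 1.200 + 0.018 = 1.218 V.

1.22 V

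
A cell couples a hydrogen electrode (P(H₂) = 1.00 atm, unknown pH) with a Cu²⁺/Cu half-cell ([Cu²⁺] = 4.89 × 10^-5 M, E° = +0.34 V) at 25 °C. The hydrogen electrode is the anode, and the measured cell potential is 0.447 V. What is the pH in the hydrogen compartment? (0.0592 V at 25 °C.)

pH = 3.96

E°_cell = 0.34 V and n = 2.
log Q = n(E° − E)/0.0592 = 2×(0.34 − 0.447)/0.0592 = -3.615.
With Q = [H⁺]^2 / ([Cu²⁺]·P(H₂)), solving for [H⁺] gives log[H⁺] = -3.963, so pH = 3.96.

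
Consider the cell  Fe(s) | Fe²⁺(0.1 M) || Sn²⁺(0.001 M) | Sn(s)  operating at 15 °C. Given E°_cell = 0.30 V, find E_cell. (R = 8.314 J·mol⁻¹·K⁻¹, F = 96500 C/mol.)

Balancing electrons gives n = 2; the reaction quotient is Q = [Fe²⁺]/[Sn²⁺] = 100.
E = E° − (RT/nF) ln Q = 0.30 − (8.314×288)/(2×96500) × (4.605) = 0.300 − 0.057 = 0.243 V.

0.243 V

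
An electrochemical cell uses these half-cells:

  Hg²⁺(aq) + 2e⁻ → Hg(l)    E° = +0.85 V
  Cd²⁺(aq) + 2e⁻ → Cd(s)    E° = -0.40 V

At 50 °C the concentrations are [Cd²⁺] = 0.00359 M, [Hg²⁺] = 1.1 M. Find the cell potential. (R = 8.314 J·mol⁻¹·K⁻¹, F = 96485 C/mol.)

1.33 V

The Hg²⁺/Hg couple has the higher reduction potential and acts as the cathode, so E°_cell = +0.85 − (-0.40) = 1.25 V.
Balancing electrons gives n = 2; the reaction quotient is Q = [Cd²⁺]/[Hg²⁺] = 0.00326.
E = E° − (RT/nF) ln Q = 1.25 − (8.314×323)/(2×96485) × (-5.725) = 1.250 + 0.080 = 1.330 V.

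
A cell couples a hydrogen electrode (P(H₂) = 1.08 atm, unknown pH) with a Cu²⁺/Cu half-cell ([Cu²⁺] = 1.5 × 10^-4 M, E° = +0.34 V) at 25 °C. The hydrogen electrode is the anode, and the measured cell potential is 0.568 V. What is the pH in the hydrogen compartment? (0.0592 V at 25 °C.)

pH = 5.75

E°_cell = 0.34 V and n = 2.
log Q = n(E° − E)/0.0592 = 2×(0.34 − 0.568)/0.0592 = -7.703.
With Q = [H⁺]^2 / ([Cu²⁺]·P(H₂)), solving for [H⁺] gives log[H⁺] = -5.747, so pH = 5.75.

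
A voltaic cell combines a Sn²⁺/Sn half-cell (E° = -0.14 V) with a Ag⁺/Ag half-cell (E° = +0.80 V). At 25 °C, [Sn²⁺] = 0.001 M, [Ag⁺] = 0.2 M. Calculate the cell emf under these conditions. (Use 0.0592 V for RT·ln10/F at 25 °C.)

0.987 V

The Ag⁺/Ag couple has the higher reduction potential and acts as the cathode, so E°_cell = +0.80 − (-0.14) = 0.94 V.
Balancing electrons gives n = 2; the reaction quotient is Q = [Sn²⁺]/[Ag⁺]^2 = 0.0250.
At 25 °C, E = E° − (0.0592/n) log Q = 0.94 − (0.0592/2)(-1.602) = 0.940 + 0.047 = 0.987 V.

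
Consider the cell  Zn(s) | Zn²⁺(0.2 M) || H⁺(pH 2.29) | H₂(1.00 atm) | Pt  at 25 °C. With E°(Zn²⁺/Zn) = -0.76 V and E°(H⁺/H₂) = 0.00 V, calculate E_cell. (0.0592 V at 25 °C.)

0.65 V

The hydrogen couple is the cathode, so E°_cell = 0.76 V; n = 2.
[H⁺] = 10^(−2.29) = 0.0051 M, and Q = [Zn²⁺]·P(H₂) / [H⁺]^2 = 7600.
E = E° − (0.0592/2) log Q = 0.76 − (0.0592/2)(3.881) = 0.645 V.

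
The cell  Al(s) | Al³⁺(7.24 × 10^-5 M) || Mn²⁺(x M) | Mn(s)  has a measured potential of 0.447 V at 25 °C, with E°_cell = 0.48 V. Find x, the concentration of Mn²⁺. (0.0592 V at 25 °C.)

1.3 × 10^-4 M

From the Nernst equation, log Q = n(E° − E)/0.0592 = 6(0.48 − 0.447)/0.0592 = 3.345, so Q = 2210.
With Q = [Al³⁺]^2/[Mn²⁺]^3 and the known concentrations, [Mn²⁺]^3 in the denominator gives [Mn²⁺] = 1.3 × 10^-4 M.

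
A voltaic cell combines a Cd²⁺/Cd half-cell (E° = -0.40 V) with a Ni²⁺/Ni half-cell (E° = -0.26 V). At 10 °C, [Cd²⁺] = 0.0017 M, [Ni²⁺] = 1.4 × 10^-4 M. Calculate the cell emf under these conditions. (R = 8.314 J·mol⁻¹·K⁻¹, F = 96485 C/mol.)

The Ni²⁺/Ni couple has the higher reduction potential and acts as the cathode, so E°_cell = -0.26 − (-0.40) = 0.14 V.
Balancing electrons gives n = 2; the reaction quotient is Q = [Cd²⁺]/[Ni²⁺] = 12.1.
E = E° − (RT/nF) ln Q = 0.14 − (8.314×283)/(2×96485) × (2.497) = 0.140 − 0.030 = 0.110 V.

0.110 V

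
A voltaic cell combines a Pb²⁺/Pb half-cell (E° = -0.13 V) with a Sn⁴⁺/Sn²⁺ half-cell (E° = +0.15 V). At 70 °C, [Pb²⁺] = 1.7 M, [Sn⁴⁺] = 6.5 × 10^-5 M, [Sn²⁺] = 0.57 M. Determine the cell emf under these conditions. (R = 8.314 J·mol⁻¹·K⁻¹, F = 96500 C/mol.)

The Sn⁴⁺/Sn²⁺ couple has the higher reduction potential and acts as the cathode, so E°_cell = +0.15 − (-0.13) = 0.28 V.
Balancing electrons gives n = 2; the reaction quotient is Q = [Pb²⁺]·[Sn²⁺]/[Sn⁴⁺] = 1.49 × 10^4.
E = E° − (RT/nF) ln Q = 0.28 − (8.314×343)/(2×96500) × (9.610) = 0.280 − 0.142 = 0.138 V.

0.138 V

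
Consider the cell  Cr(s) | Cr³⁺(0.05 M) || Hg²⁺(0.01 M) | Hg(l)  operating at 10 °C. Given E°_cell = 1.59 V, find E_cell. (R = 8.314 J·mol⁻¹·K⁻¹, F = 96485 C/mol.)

1.56 V

Balancing electrons gives n = 6; the reaction quotient is Q = [Cr³⁺]^2/[Hg²⁺]^3 = 2500.
E = E° − (RT/nF) ln Q = 1.59 − (8.314×283)/(6×96485) × (7.824) = 1.590 − 0.032 = 1.558 V.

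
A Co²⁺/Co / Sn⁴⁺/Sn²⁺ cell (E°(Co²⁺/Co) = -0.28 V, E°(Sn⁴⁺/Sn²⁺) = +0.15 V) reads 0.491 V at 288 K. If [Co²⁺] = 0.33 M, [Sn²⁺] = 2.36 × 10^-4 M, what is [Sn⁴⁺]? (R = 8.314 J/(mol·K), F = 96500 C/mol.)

From the Nernst equation, ln Q = nF(E° − E)/RT = 2×96500×(0.43 − 0.491)/(8.314×288) = -4.917, so Q = 0.00732.
With Q = [Co²⁺]·[Sn²⁺]/[Sn⁴⁺] and the known concentrations, [Sn⁴⁺] in the denominator gives [Sn⁴⁺] = 0.011 M.

0.011 M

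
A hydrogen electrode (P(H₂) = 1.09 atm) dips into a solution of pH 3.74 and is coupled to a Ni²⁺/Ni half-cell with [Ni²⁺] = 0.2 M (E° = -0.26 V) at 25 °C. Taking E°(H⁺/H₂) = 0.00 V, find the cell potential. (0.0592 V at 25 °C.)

The hydrogen couple is the cathode, so E°_cell = 0.26 V; n = 2.
[H⁺] = 10^(−3.74) = 1.8 × 10^-4 M, and Q = [Ni²⁺]·P(H₂) / [H⁺]^2 = 6.58 × 10^6.
E = E° − (0.0592/2) log Q = 0.26 − (0.0592/2)(6.818) = 0.058 V.

0.058 V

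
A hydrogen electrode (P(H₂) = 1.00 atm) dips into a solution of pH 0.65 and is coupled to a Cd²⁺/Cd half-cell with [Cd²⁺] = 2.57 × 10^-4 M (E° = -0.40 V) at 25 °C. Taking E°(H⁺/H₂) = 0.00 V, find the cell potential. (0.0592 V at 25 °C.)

0.47 V

The hydrogen couple is the cathode, so E°_cell = 0.40 V; n = 2.
[H⁺] = 10^(−0.65) = 0.22 M, and Q = [Cd²⁺]·P(H₂) / [H⁺]^2 = 0.00513.
E = E° − (0.0592/2) log Q = 0.40 − (0.0592/2)(-2.290) = 0.468 V.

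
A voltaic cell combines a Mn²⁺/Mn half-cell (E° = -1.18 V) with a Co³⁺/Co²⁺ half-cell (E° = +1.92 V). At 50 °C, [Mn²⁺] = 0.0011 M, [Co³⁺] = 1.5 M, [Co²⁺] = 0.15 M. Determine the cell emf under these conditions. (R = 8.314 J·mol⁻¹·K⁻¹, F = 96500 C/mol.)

The Co³⁺/Co²⁺ couple has the higher reduction potential and acts as the cathode, so E°_cell = +1.92 − (-1.18) = 3.10 V.
Balancing electrons gives n = 2; the reaction quotient is Q = [Mn²⁺]·[Co²⁺]^2/[Co³⁺]^2 = 1.1 × 10^-5.
E = E° − (RT/nF) ln Q = 3.10 − (8.314×323)/(2×96500) × (-11.418) = 3.100 + 0.159 = 3.259 V.

3.26 V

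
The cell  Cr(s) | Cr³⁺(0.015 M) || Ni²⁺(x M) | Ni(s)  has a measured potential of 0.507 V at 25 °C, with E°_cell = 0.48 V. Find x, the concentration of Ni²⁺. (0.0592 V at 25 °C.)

0.5 M

From the Nernst equation, log Q = n(E° − E)/0.0592 = 6(0.48 − 0.507)/0.0592 = -2.736, so Q = 0.00183.
With Q = [Cr³⁺]^2/[Ni²⁺]^3 and the known concentrations, [Ni²⁺]^3 in the denominator gives [Ni²⁺] = 0.5 M.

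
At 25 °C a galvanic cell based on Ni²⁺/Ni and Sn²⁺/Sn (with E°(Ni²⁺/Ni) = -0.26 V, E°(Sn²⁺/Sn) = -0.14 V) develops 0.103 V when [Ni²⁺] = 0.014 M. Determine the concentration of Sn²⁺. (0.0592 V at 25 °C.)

0.0037 M

From the Nernst equation, log Q = n(E° − E)/0.0592 = 2(0.12 − 0.103)/0.0592 = 0.574, so Q = 3.75.
With Q = [Ni²⁺]/[Sn²⁺] and the known concentrations, [Sn²⁺] in the denominator gives [Sn²⁺] = 0.0037 M.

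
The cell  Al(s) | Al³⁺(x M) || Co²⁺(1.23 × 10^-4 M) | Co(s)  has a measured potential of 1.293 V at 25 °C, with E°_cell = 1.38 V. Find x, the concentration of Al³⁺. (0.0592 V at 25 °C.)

From the Nernst equation, log Q = n(E° − E)/0.0592 = 6(1.38 − 1.293)/0.0592 = 8.818, so Q = 6.57 × 10^8.
With Q = [Al³⁺]^2/[Co²⁺]^3 and the known concentrations, [Al³⁺]^2 in the numerator gives [Al³⁺] = 0.035 M.

0.035 M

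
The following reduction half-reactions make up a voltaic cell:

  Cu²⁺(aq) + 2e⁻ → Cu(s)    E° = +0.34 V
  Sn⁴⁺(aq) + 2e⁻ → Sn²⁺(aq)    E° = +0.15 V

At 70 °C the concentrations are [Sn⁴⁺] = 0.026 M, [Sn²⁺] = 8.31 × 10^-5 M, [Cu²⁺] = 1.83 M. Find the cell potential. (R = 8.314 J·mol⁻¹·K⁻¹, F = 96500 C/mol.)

The Cu²⁺/Cu couple has the higher reduction potential and acts as the cathode, so E°_cell = +0.34 − (+0.15) = 0.19 V.
Balancing electrons gives n = 2; the reaction quotient is Q = [Sn⁴⁺]/([Sn²⁺]·[Cu²⁺]) = 171.
E = E° − (RT/nF) ln Q = 0.19 − (8.314×343)/(2×96500) × (5.141) = 0.190 − 0.076 = 0.114 V.

0.114 V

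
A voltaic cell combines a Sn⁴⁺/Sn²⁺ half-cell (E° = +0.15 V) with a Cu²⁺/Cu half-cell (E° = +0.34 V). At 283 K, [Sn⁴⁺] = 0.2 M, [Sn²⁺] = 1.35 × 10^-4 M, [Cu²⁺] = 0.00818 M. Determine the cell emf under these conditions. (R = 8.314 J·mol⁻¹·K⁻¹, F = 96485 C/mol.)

The Cu²⁺/Cu couple has the higher reduction potential and acts as the cathode, so E°_cell = +0.34 − (+0.15) = 0.19 V.
Balancing electrons gives n = 2; the reaction quotient is Q = [Sn⁴⁺]/([Sn²⁺]·[Cu²⁺]) = 1.81 × 10^5.
E = E° − (RT/nF) ln Q = 0.19 − (8.314×283)/(2×96485) × (12.107) = 0.190 − 0.148 = 0.042 V.

0.042 V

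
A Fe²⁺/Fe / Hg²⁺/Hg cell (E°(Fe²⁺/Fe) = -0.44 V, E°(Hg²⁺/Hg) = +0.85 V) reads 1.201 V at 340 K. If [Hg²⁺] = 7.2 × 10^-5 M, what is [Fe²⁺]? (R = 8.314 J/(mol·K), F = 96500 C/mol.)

0.031 M

From the Nernst equation, ln Q = nF(E° − E)/RT = 2×96500×(1.29 − 1.201)/(8.314×340) = 6.077, so Q = 436.
With Q = [Fe²⁺]/[Hg²⁺] and the known concentrations, [Fe²⁺] in the numerator gives [Fe²⁺] = 0.031 M.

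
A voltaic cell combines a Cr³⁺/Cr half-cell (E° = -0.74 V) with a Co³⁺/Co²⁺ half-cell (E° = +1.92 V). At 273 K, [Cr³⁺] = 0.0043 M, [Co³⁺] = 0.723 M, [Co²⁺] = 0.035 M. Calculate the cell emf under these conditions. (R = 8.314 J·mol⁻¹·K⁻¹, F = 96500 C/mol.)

The Co³⁺/Co²⁺ couple has the higher reduction potential and acts as the cathode, so E°_cell = +1.92 − (-0.74) = 2.66 V.
Balancing electrons gives n = 3; the reaction quotient is Q = [Cr³⁺]·[Co²⁺]^3/[Co³⁺]^3 = 4.88 × 10^-7.
E = E° − (RT/nF) ln Q = 2.66 − (8.314×273)/(3×96500) × (-14.533) = 2.660 + 0.114 = 2.774 V.

2.77 V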